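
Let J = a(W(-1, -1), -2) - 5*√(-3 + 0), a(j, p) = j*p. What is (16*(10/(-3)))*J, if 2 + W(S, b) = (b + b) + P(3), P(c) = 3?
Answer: -320/3 + 800*I*√3/3 ≈ -106.67 + 461.88*I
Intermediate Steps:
W(S, b) = 1 + 2*b (W(S, b) = -2 + ((b + b) + 3) = -2 + (2*b + 3) = -2 + (3 + 2*b) = 1 + 2*b)
J = 2 - 5*I*√3 (J = (1 + 2*(-1))*(-2) - 5*√(-3 + 0) = (1 - 2)*(-2) - 5*I*√3 = -1*(-2) - 5*I*√3 = 2 - 5*I*√3 ≈ 2.0 - 8.6602*I)
(16*(10/(-3)))*J = (16*(10/(-3)))*(2 - 5*I*√3) = (16*(10*(-⅓)))*(2 - 5*I*√3) = (16*(-10/3))*(2 - 5*I*√3) = -160*(2 - 5*I*√3)/3 = -320/3 + 800*I*√3/3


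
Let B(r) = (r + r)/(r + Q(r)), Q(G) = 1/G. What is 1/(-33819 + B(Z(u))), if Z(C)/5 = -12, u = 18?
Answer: -3601/121775019 ≈ -2.9571e-5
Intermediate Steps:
Z(C) = -60 (Z(C) = 5*(-12) = -60)
B(r) = 2*r/(r + 1/r) (B(r) = (r + r)/(r + 1/r) = (2*r)/(r + 1/r) = 2*r/(r + 1/r))
1/(-33819 + B(Z(u))) = 1/(-33819 + 2*(-60)²/(1 + (-60)²)) = 1/(-33819 + 2*3600/(1 + 3600)) = 1/(-33819 + 2*3600/3601) = 1/(-33819 + 2*3600*(1/3601)) = 1/(-33819 + 7200/3601) = 1/(-121775019/3601) = -3601/121775019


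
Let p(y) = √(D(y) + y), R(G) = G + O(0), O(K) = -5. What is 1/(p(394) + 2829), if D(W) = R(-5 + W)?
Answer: 2829/8002463 - √778/8002463 ≈ 0.00035003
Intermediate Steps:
R(G) = -5 + G (R(G) = G - 5 = -5 + G)
D(W) = -10 + W (D(W) = -5 + (-5 + W) = -10 + W)
p(y) = √(-10 + 2*y) (p(y) = √((-10 + y) + y) = √(-10 + 2*y))
1/(p(394) + 2829) = 1/(√(-10 + 2*394) + 2829) = 1/(√(-10 + 788) + 2829) = 1/(√778 + 2829) = 1/(2829 + √778)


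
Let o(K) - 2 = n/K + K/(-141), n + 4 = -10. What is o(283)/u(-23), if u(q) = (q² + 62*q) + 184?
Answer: 2257/28450839 ≈ 7.9330e-5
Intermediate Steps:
n = -14 (n = -4 - 10 = -14)
u(q) = 184 + q² + 62*q
o(K) = 2 - 14/K - K/141 (o(K) = 2 + (-14/K + K/(-141)) = 2 + (-14/K + K*(-1/141)) = 2 + (-14/K - K/141) = 2 - 14/K - K/141)
o(283)/u(-23) = (2 - 14/283 - 1/141*283)/(184 + (-23)² + 62*(-23)) = (2 - 14*1/283 - 283/141)/(184 + 529 - 1426) = (2 - 14/283 - 283/141)/(-713) = -2257/39903*(-1/713) = 2257/28450839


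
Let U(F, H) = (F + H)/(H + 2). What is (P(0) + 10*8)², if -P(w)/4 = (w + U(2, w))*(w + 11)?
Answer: 1296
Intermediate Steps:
U(F, H) = (F + H)/(2 + H)
P(w) = -4*(1 + w)*(11 + w) (P(w) = -4*(w + (2 + w)/(2 + w))*(w + 11) = -4*(w + 1)*(11 + w) = -4*(1 + w)*(11 + w))
(P(0) + 10*8)² = ((-44 - 48*0 - 4*0²) + 10*8)² = ((-44 + 0 - 4*0) + 80)² = ((-44 + 0 + 0) + 80)² = (-44 + 80)² = 36² = 1296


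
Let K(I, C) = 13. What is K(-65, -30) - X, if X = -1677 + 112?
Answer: 1578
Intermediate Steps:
X = -1565
K(-65, -30) - X = 13 - 1*(-1565) = 13 + 1565 = 1578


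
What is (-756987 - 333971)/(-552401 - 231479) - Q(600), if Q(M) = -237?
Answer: 93435259/391940 ≈ 238.39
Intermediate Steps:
(-756987 - 333971)/(-552401 - 231479) - Q(600) = (-756987 - 333971)/(-552401 - 231479) - 1*(-237) = -1090958/(-783880) + 237 = -1090958*(-1/783880) + 237 = 545479/391940 + 237 = 93435259/391940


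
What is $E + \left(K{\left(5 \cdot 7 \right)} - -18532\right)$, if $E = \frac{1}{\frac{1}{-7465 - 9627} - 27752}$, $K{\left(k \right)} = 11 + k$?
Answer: $\frac{8812236205838}{474337185} \approx 18578.0$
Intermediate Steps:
$E = - \frac{17092}{474337185}$ ($E = \frac{1}{\frac{1}{-17092} - 27752} = \frac{1}{- \frac{1}{17092} - 27752} = \frac{1}{- \frac{474337185}{17092}} = - \frac{17092}{474337185} \approx -3.6033 \cdot 10^{-5}$)
$E + \left(K{\left(5 \cdot 7 \right)} - -18532\right) = - \frac{17092}{474337185} + \left(\left(11 + 5 \cdot 7\right) - -18532\right) = - \frac{17092}{474337185} + \left(\left(11 + 35\right) + 18532\right) = - \frac{17092}{474337185} + \left(46 + 18532\right) = - \frac{17092}{474337185} + 18578 = \frac{8812236205838}{474337185}$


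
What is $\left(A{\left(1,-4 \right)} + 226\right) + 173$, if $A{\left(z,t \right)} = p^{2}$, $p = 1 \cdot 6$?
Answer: $435$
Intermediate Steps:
$p = 6$
$A{\left(z,t \right)} = 36$ ($A{\left(z,t \right)} = 6^{2} = 36$)
$\left(A{\left(1,-4 \right)} + 226\right) + 173 = \left(36 + 226\right) + 173 = 262 + 173 = 435$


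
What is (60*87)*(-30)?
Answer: -156600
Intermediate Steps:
(60*87)*(-30) = 5220*(-30) = -156600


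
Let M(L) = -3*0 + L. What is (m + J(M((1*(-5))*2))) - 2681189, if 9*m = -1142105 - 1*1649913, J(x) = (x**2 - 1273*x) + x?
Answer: -26807339/9 ≈ -2.9786e+6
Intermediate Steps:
M(L) = L (M(L) = 0 + L = L)
J(x) = x**2 - 1272*x
m = -2792018/9 (m = (-1142105 - 1*1649913)/9 = (-1142105 - 1649913)/9 = (1/9)*(-2792018) = -2792018/9 ≈ -3.1022e+5)
(m + J(M((1*(-5))*2))) - 2681189 = (-2792018/9 + ((1*(-5))*2)*(-1272 + (1*(-5))*2)) - 2681189 = (-2792018/9 + (-5*2)*(-1272 - 5*2)) - 2681189 = (-2792018/9 - 10*(-1272 - 10)) - 2681189 = (-2792018/9 - 10*(-1282)) - 2681189 = (-2792018/9 + 12820) - 2681189 = -2676638/9 - 2681189 = -26807339/9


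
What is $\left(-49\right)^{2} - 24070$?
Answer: $-21669$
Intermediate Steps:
$\left(-49\right)^{2} - 24070 = 2401 - 24070 = -21669$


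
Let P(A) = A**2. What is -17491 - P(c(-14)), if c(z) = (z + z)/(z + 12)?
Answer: -17687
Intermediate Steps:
c(z) = 2*z/(12 + z) (c(z) = (2*z)/(12 + z) = 2*z/(12 + z))
-17491 - P(c(-14)) = -17491 - (2*(-14)/(12 - 14))**2 = -17491 - (2*(-14)/(-2))**2 = -17491 - (2*(-14)*(-1/2))**2 = -17491 - 1*14**2 = -17491 - 1*196 = -17491 - 196 = -17687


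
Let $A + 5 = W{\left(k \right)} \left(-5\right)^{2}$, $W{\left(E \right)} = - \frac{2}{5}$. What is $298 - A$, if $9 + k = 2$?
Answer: $313$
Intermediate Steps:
$k = -7$ ($k = -9 + 2 = -7$)
$W{\left(E \right)} = - \frac{2}{5}$ ($W{\left(E \right)} = \left(-2\right) \frac{1}{5} = - \frac{2}{5}$)
$A = -15$ ($A = -5 - \frac{2 \left(-5\right)^{2}}{5} = -5 - 10 = -15$)
$298 - A = 298 - -15 = 298 + 15 = 313$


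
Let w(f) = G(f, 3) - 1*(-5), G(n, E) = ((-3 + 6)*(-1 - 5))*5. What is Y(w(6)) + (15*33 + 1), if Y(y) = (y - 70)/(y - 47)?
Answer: 65627/132 ≈ 497.17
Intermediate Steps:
G(n, E) = -90 (G(n, E) = (3*(-6))*5 = -18*5 = -90)
w(f) = -85 (w(f) = -90 - 1*(-5) = -90 + 5 = -85)
Y(y) = (-70 + y)/(-47 + y)
Y(w(6)) + (15*33 + 1) = (-70 - 85)/(-47 - 85) + (15*33 + 1) = -155/(-132) + (495 + 1) = -1/132*(-155) + 496 = 155/132 + 496 = 65627/132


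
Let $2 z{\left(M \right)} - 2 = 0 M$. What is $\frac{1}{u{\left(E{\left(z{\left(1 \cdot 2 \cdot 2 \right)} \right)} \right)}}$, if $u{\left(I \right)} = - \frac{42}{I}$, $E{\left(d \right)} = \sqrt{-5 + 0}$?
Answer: $- \frac{i \sqrt{5}}{42} \approx - 0.05324 i$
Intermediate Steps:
$z{\left(M \right)} = 1$ ($z{\left(M \right)} = 1 + \frac{0 M}{2} = 1 + \frac{1}{2} \cdot 0 = 1 + 0 = 1$)
$E{\left(d \right)} = i \sqrt{5}$ ($E{\left(d \right)} = \sqrt{-5} = i \sqrt{5}$)
$\frac{1}{u{\left(E{\left(z{\left(1 \cdot 2 \cdot 2 \right)} \right)} \right)}} = \frac{1}{\left(-42\right) \frac{1}{i \sqrt{5}}} = \frac{1}{\left(-42\right) \left(- \frac{i \sqrt{5}}{5}\right)} = \frac{1}{\frac{42}{5} i \sqrt{5}} = - \frac{i \sqrt{5}}{42}$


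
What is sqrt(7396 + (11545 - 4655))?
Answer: sqrt(14286) ≈ 119.52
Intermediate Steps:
sqrt(7396 + (11545 - 4655)) = sqrt(7396 + 6890) = sqrt(14286)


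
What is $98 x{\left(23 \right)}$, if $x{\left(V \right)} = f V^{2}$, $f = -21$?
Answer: $-1088682$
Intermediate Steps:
$x{\left(V \right)} = - 21 V^{2}$
$98 x{\left(23 \right)} = 98 \left(- 21 \cdot 23^{2}\right) = 98 \left(\left(-21\right) 529\right) = 98 \left(-11109\right) = -1088682$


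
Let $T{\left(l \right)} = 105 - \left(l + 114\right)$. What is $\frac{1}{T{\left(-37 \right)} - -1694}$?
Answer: $\frac{1}{1722} \approx 0.00058072$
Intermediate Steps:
$T{\left(l \right)} = -9 - l$ ($T{\left(l \right)} = 105 - \left(114 + l\right) = -9 - l$)
$\frac{1}{T{\left(-37 \right)} - -1694} = \frac{1}{\left(-9 - -37\right) - -1694} = \frac{1}{\left(-9 + 37\right) + \left(-21051 + 22745\right)} = \frac{1}{28 + 1694} = \frac{1}{1722}$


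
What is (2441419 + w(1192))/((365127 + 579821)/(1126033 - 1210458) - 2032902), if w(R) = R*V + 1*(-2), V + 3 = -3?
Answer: -205512822625/171628696298 ≈ -1.1974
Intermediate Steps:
V = -6 (V = -3 - 3 = -6)
w(R) = -2 - 6*R (w(R) = R*(-6) + 1*(-2) = -6*R - 2 = -2 - 6*R)
(2441419 + w(1192))/((365127 + 579821)/(1126033 - 1210458) - 2032902) = (2441419 + (-2 - 6*1192))/((365127 + 579821)/(1126033 - 1210458) - 2032902) = (2441419 + (-2 - 7152))/(944948/(-84425) - 2032902) = (2441419 - 7154)/(944948*(-1/84425) - 2032902) = 2434265/(-944948/84425 - 2032902) = 2434265/(-171628696298/84425) = 2434265*(-84425/171628696298) = -205512822625/171628696298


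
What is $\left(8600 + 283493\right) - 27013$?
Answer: $265080$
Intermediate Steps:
$\left(8600 + 283493\right) - 27013 = 292093 - 27013 = 265080$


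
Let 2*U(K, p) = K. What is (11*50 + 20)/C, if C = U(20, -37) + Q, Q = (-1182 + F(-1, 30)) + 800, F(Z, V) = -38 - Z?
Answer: -570/409 ≈ -1.3936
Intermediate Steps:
U(K, p) = K/2
Q = -419 (Q = (-1182 + (-38 - 1*(-1))) + 800 = (-1182 + (-38 + 1)) + 800 = (-1182 - 37) + 800 = -1219 + 800 = -419)
C = -409 (C = (½)*20 - 419 = 10 - 419 = -409)
(11*50 + 20)/C = (11*50 + 20)/(-409) = (550 + 20)*(-1/409) = 570*(-1/409) = -570/409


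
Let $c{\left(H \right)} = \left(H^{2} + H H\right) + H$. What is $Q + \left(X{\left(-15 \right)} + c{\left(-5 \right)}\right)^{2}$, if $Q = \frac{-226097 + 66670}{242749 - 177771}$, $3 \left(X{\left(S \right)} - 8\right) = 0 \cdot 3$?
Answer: $\frac{182363775}{64978} \approx 2806.5$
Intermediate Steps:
$X{\left(S \right)} = 8$ ($X{\left(S \right)} = 8 + \frac{0 \cdot 3}{3} = 8 + \frac{1}{3} \cdot 0 = 8 + 0 = 8$)
$c{\left(H \right)} = H + 2 H^{2}$ ($c{\left(H \right)} = \left(H^{2} + H^{2}\right) + H = 2 H^{2} + H = H + 2 H^{2}$)
$Q = - \frac{159427}{64978} \approx -2.4536$
$Q + \left(X{\left(-15 \right)} + c{\left(-5 \right)}\right)^{2} = - \frac{159427}{64978} + \left(8 - 5 \left(1 + 2 \left(-5\right)\right)\right)^{2} = - \frac{159427}{64978} + \left(8 - 5 \left(1 - 10\right)\right)^{2} = - \frac{159427}{64978} + \left(8 - -45\right)^{2} = - \frac{159427}{64978} + \left(8 + 45\right)^{2} = - \frac{159427}{64978} + 53^{2} = - \frac{159427}{64978} + 2809 = \frac{182363775}{64978}$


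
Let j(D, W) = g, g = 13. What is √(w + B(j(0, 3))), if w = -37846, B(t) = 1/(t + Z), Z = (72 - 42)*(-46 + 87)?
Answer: 3*I*√6497102579/1243 ≈ 194.54*I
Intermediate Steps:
j(D, W) = 13
Z = 1230 (Z = 30*41 = 1230)
B(t) = 1/(1230 + t) (B(t) = 1/(t + 1230) = 1/(1230 + t))
√(w + B(j(0, 3))) = √(-37846 + 1/(1230 + 13)) = √(-37846 + 1/1243) = √(-47042577/1243) = 3*I*√6497102579/1243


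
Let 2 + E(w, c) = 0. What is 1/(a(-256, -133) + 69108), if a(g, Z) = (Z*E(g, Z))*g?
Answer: 1/1012 ≈ 0.00098814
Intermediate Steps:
E(w, c) = -2 (E(w, c) = -2 + 0 = -2)
a(g, Z) = -2*Z*g (a(g, Z) = (Z*(-2))*g = (-2*Z)*g = -2*Z*g)
1/(a(-256, -133) + 69108) = 1/(-2*(-133)*(-256) + 69108) = 1/(-68096 + 69108) = 1/1012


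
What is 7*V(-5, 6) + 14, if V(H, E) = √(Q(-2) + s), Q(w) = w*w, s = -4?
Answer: 14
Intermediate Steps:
Q(w) = w²
V(H, E) = 0 (V(H, E) = √((-2)² - 4) = √(4 - 4) = √0 = 0)
7*V(-5, 6) + 14 = 7*0 + 14 = 0 + 14 = 14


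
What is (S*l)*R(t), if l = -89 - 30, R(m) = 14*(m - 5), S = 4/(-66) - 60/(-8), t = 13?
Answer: -3272024/33 ≈ -99152.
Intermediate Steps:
S = 491/66 (S = 4*(-1/66) - 60*(-1/8) = -2/33 + 15/2 = 491/66 ≈ 7.4394)
R(m) = -70 + 14*m (R(m) = 14*(-5 + m) = -70 + 14*m)
l = -119
(S*l)*R(t) = ((491/66)*(-119))*(-70 + 14*13) = -58429*(-70 + 182)/66 = -58429/66*112 = -3272024/33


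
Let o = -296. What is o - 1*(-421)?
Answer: 125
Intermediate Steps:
o - 1*(-421) = -296 - 1*(-421) = -296 + 421 = 125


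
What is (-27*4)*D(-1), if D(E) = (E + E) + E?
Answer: 324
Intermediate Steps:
D(E) = 3*E (D(E) = 2*E + E = 3*E)
(-27*4)*D(-1) = (-27*4)*(3*(-1)) = -108*(-3) = 324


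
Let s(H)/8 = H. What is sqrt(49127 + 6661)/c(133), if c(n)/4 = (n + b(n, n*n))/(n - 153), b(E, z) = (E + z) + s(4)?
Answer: -10*sqrt(13947)/17987 ≈ -0.065657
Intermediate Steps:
s(H) = 8*H
b(E, z) = 32 + E + z (b(E, z) = (E + z) + 8*4 = (E + z) + 32 = 32 + E + z)
c(n) = 4*(32 + n**2 + 2*n)/(-153 + n) (c(n) = 4*((n + (32 + n + n*n))/(n - 153)) = 4*((n + (32 + n + n**2))/(-153 + n)) = 4*((32 + n**2 + 2*n)/(-153 + n)) = 4*(32 + n**2 + 2*n)/(-153 + n))
sqrt(49127 + 6661)/c(133) = sqrt(49127 + 6661)/((4*(32 + 133**2 + 2*133)/(-153 + 133))) = sqrt(55788)/((4*(32 + 17689 + 266)/(-20))) = (2*sqrt(13947))/((4*(-1/20)*17987)) = (2*sqrt(13947))/(-17987/5) = (2*sqrt(13947))*(-5/17987) = -10*sqrt(13947)/17987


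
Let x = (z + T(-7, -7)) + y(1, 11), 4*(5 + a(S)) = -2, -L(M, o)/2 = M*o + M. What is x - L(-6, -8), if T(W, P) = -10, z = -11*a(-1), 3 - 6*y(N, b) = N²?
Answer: 809/6 ≈ 134.83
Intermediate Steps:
L(M, o) = -2*M - 2*M*o (L(M, o) = -2*(M*o + M) = -2*(M + M*o) = -2*M - 2*M*o)
a(S) = -11/2 (a(S) = -5 + (¼)*(-2) = -5 - ½ = -11/2)
y(N, b) = ½ - N²/6
z = 121/2 (z = -11*(-11/2) = 121/2 ≈ 60.500)
x = 305/6 (x = (121/2 - 10) + (½ - ⅙*1²) = 101/2 + (½ - ⅙*1) = 101/2 + (½ - ⅙) = 101/2 + ⅓ = 305/6 ≈ 50.833)
x - L(-6, -8) = 305/6 - (-2)*(-6)*(1 - 8) = 305/6 - (-2)*(-6)*(-7) = 305/6 - 1*(-84) = 305/6 + 84 = 809/6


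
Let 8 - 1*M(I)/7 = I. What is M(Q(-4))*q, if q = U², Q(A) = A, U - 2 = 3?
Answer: 2100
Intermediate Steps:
U = 5 (U = 2 + 3 = 5)
q = 25 (q = 5² = 25)
M(I) = 56 - 7*I
M(Q(-4))*q = (56 - 7*(-4))*25 = (56 + 28)*25 = 84*25 = 2100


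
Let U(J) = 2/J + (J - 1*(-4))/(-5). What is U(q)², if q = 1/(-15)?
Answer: 5331481/5625 ≈ 947.82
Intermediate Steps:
q = -1/15 ≈ -0.066667
U(J) = -⅘ + 2/J - J/5 (U(J) = 2/J + (J + 4)*(-⅕) = 2/J + (4 + J)*(-⅕) = 2/J + (-⅘ - J/5) = -⅘ + 2/J - J/5)
U(q)² = ((10 - 1*(-1/15)*(4 - 1/15))/(5*(-1/15)))² = ((⅕)*(-15)*(10 - 1*(-1/15)*59/15))² = ((⅕)*(-15)*(10 + 59/225))² = ((⅕)*(-15)*(2309/225))² = (-2309/75)² = 5331481/5625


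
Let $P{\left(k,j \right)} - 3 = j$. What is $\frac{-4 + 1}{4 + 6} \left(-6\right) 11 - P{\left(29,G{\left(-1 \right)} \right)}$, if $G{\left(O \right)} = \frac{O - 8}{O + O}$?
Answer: $\frac{123}{10} \approx 12.3$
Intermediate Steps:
$G{\left(O \right)} = \frac{-8 + O}{2 O}$
$P{\left(k,j \right)} = 3 + j$
$\frac{-4 + 1}{4 + 6} \left(-6\right) 11 - P{\left(29,G{\left(-1 \right)} \right)} = \frac{-4 + 1}{4 + 6} \left(-6\right) 11 - \left(3 + \frac{-8 - 1}{2 \left(-1\right)}\right) = - \frac{3}{10} \left(-6\right) 11 - \left(3 + \frac{1}{2} \left(-1\right) \left(-9\right)\right) = \left(-3\right) \frac{1}{10} \left(-6\right) 11 - \left(3 + \frac{9}{2}\right) = \left(- \frac{3}{10}\right) \left(-6\right) 11 - \frac{15}{2} = \frac{9}{5} \cdot 11 - \frac{15}{2} = \frac{99}{5} - \frac{15}{2} = \frac{123}{10}$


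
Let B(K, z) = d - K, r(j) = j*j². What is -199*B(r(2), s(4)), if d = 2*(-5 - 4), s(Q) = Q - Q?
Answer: 5174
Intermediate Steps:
s(Q) = 0
d = -18 (d = 2*(-9) = -18)
r(j) = j³
B(K, z) = -18 - K
-199*B(r(2), s(4)) = -199*(-18 - 1*2³) = -199*(-18 - 1*8) = -199*(-18 - 8) = -199*(-26) = 5174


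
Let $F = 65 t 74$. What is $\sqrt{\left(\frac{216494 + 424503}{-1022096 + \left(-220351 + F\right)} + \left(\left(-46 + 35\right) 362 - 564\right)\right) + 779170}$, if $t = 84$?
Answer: $\frac{\sqrt{544503042973687197}}{838407} \approx 880.13$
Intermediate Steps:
$F = 404040$ ($F = 65 \cdot 84 \cdot 74 = 5460 \cdot 74 = 404040$)
$\sqrt{\left(\frac{216494 + 424503}{-1022096 + \left(-220351 + F\right)} + \left(\left(-46 + 35\right) 362 - 564\right)\right) + 779170} = \sqrt{\left(\frac{216494 + 424503}{-1022096 + \left(-220351 + 404040\right)} + \left(\left(-46 + 35\right) 362 - 564\right)\right) + 779170} = \sqrt{\left(\frac{640997}{-1022096 + 183689} - 4546\right) + 779170} = \sqrt{\left(\frac{640997}{-838407} - 4546\right) + 779170} = \sqrt{\left(640997 \left(- \frac{1}{838407}\right) - 4546\right) + 779170} = \sqrt{\left(- \frac{640997}{838407} - 4546\right) + 779170} = \sqrt{- \frac{3812039219}{838407} + 779170} = \sqrt{\frac{649449542971}{838407}} = \frac{\sqrt{544503042973687197}}{838407}$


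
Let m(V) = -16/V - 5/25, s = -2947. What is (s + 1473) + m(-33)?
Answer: -243163/165 ≈ -1473.7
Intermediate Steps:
m(V) = -⅕ - 16/V (m(V) = -16/V - 5*1/25 = -16/V - ⅕ = -⅕ - 16/V)
(s + 1473) + m(-33) = (-2947 + 1473) + (⅕)*(-80 - 1*(-33))/(-33) = -1474 + (⅕)*(-1/33)*(-80 + 33) = -1474 + (⅕)*(-1/33)*(-47) = -1474 + 47/165 = -243163/165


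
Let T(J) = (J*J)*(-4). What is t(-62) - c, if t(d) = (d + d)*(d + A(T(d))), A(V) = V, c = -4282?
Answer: 1918594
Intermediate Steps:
T(J) = -4*J² (T(J) = J²*(-4) = -4*J²)
t(d) = 2*d*(d - 4*d²) (t(d) = (d + d)*(d - 4*d²) = (2*d)*(d - 4*d²) = 2*d*(d - 4*d²))
t(-62) - c = (-62)²*(2 - 8*(-62)) - 1*(-4282) = 3844*(2 + 496) + 4282 = 3844*498 + 4282 = 1914312 + 4282 = 1918594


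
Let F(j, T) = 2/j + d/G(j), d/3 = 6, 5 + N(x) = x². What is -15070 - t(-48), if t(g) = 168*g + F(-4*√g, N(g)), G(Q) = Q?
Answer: -7006 - 5*I*√3/12 ≈ -7006.0 - 0.72169*I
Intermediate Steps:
N(x) = -5 + x²
d = 18 (d = 3*6 = 18)
F(j, T) = 20/j (F(j, T) = 2/j + 18/j = 20/j)
t(g) = -5/√g + 168*g (t(g) = 168*g + 20/((-4*√g)) = 168*g + 20*(-1/(4*√g)) = 168*g - 5/√g = -5/√g + 168*g)
-15070 - t(-48) = -15070 - (-(-5)*I*√3/12 + 168*(-48)) = -15070 - (-(-5)*I*√3/12 - 8064) = -15070 - (5*I*√3/12 - 8064) = -15070 - (-8064 + 5*I*√3/12) = -15070 + (8064 - 5*I*√3/12) = -7006 - 5*I*√3/12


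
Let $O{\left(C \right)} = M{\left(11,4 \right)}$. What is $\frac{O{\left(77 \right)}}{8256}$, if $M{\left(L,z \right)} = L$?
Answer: $\frac{11}{8256} \approx 0.0013324$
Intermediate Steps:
$O{\left(C \right)} = 11$
$\frac{O{\left(77 \right)}}{8256} = \frac{11}{8256}$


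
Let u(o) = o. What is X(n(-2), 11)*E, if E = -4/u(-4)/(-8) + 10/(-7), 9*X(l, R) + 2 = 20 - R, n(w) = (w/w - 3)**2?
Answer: -29/24 ≈ -1.2083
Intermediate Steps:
n(w) = 4 (n(w) = (1 - 3)**2 = (-2)**2 = 4)
X(l, R) = 2 - R/9 (X(l, R) = -2/9 + (20 - R)/9 = -2/9 + (20/9 - R/9) = 2 - R/9)
E = -87/56 (E = -4/(-4)/(-8) + 10/(-7) = -4*(-1/4)*(-1/8) + 10*(-1/7) = 1*(-1/8) - 10/7 = -1/8 - 10/7 = -87/56 ≈ -1.5536)
X(n(-2), 11)*E = (2 - 1/9*11)*(-87/56) = (2 - 11/9)*(-87/56) = (7/9)*(-87/56) = -29/24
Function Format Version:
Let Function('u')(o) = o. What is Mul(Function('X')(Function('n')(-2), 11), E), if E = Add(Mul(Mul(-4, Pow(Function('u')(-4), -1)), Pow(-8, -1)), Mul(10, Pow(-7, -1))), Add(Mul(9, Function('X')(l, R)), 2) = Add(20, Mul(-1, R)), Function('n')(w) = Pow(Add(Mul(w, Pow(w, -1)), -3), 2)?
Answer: Rational(-29, 24) ≈ -1.2083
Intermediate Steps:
Function('n')(w) = 4 (Function('n')(w) = Pow(Add(1, -3), 2) = Pow(-2, 2) = 4)
Function('X')(l, R) = Add(2, Mul(Rational(-1, 9), R)) (Function('X')(l, R) = Add(Rational(-2, 9), Mul(Rational(1, 9), Add(20, Mul(-1, R)))) = Add(Rational(-2, 9), Add(Rational(20, 9), Mul(Rational(-1, 9), R))) = Add(2, Mul(Rational(-1, 9), R)))
E = Rational(-87, 56) (E = Add(Mul(Mul(-4, Pow(-4, -1)), Pow(-8, -1)), Mul(10, Pow(-7, -1))) = Add(Mul(Mul(-4, Rational(-1, 4)), Rational(-1, 8)), Mul(10, Rational(-1, 7))) = Add(Mul(1, Rational(-1, 8)), Rational(-10, 7)) = Add(Rational(-1, 8), Rational(-10, 7)) = Rational(-87, 56) ≈ -1.5536)
Mul(Function('X')(Function('n')(-2), 11), E) = Mul(Add(2, Mul(Rational(-1, 9), 11)), Rational(-87, 56)) = Mul(Add(2, Rational(-11, 9)), Rational(-87, 56)) = Mul(Rational(7, 9), Rational(-87, 56)) = Rational(-29, 24)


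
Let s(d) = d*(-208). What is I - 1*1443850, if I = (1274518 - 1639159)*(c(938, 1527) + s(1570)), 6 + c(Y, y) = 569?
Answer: 118870428227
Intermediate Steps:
s(d) = -208*d
c(Y, y) = 563 (c(Y, y) = -6 + 569 = 563)
I = 118871872077 (I = (1274518 - 1639159)*(563 - 208*1570) = -364641*(563 - 326560) = -364641*(-325997) = 118871872077)
I - 1*1443850 = 118871872077 - 1*1443850 = 118871872077 - 1443850 = 118870428227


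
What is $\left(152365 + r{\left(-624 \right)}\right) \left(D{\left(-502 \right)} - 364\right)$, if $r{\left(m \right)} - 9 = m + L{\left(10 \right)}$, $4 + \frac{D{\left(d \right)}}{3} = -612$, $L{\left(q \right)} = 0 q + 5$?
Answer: $-335682060$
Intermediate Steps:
$L{\left(q \right)} = 5$ ($L{\left(q \right)} = 0 + 5 = 5$)
$D{\left(d \right)} = -1848$ ($D{\left(d \right)} = -12 + 3 \left(-612\right) = -12 - 1836 = -1848$)
$r{\left(m \right)} = 14 + m$ ($r{\left(m \right)} = 9 + \left(m + 5\right) = 9 + \left(5 + m\right) = 14 + m$)
$\left(152365 + r{\left(-624 \right)}\right) \left(D{\left(-502 \right)} - 364\right) = \left(152365 + \left(14 - 624\right)\right) \left(-1848 - 364\right) = \left(152365 - 610\right) \left(-2212\right) = 151755 \left(-2212\right) = -335682060$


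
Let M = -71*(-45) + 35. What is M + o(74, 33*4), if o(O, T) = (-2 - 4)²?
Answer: 3266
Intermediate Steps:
M = 3230 (M = 3195 + 35 = 3230)
o(O, T) = 36 (o(O, T) = (-6)² = 36)
M + o(74, 33*4) = 3230 + 36 = 3266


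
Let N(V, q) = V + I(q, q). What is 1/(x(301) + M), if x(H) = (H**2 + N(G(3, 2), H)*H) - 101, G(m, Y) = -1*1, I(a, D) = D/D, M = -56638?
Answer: 1/33862 ≈ 2.9532e-5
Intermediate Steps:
I(a, D) = 1
G(m, Y) = -1
N(V, q) = 1 + V (N(V, q) = V + 1 = 1 + V)
x(H) = -101 + H**2 (x(H) = (H**2 + (1 - 1)*H) - 101 = (H**2 + 0*H) - 101 = (H**2 + 0) - 101 = H**2 - 101 = -101 + H**2)
1/(x(301) + M) = 1/((-101 + 301**2) - 56638) = 1/((-101 + 90601) - 56638) = 1/(90500 - 56638) = 1/33862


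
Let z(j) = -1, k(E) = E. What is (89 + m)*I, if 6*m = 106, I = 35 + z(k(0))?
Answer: 10880/3 ≈ 3626.7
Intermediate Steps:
I = 34 (I = 35 - 1 = 34)
m = 53/3 (m = (1/6)*106 = 53/3 ≈ 17.667)
(89 + m)*I = (89 + 53/3)*34 = (320/3)*34 = 10880/3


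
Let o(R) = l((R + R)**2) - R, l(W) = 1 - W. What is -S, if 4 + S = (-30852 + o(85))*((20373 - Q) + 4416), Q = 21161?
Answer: 217085012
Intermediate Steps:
o(R) = 1 - R - 4*R**2 (o(R) = (1 - (R + R)**2) - R = (1 - (2*R)**2) - R = (1 - 4*R**2) - R = 1 - R - 4*R**2)
S = -217085012 (S = -4 + (-30852 + (1 - 1*85 - 4*85**2))*((20373 - 1*21161) + 4416) = -4 + (-30852 + (1 - 85 - 4*7225))*((20373 - 21161) + 4416) = -4 + (-30852 + (1 - 85 - 28900))*(-788 + 4416) = -4 + (-30852 - 28984)*3628 = -4 - 59836*3628 = -4 - 217085008 = -217085012)
-S = -1*(-217085012) = 217085012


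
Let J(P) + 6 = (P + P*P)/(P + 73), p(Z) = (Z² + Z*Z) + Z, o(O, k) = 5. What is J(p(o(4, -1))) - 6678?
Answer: -106559/16 ≈ -6659.9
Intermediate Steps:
p(Z) = Z + 2*Z² (p(Z) = (Z² + Z²) + Z = 2*Z² + Z = Z + 2*Z²)
J(P) = -6 + (P + P²)/(73 + P) (J(P) = -6 + (P + P*P)/(P + 73) = -6 + (P + P²)/(73 + P))
J(p(o(4, -1))) - 6678 = (-438 + (5*(1 + 2*5))² - 25*(1 + 2*5))/(73 + 5*(1 + 2*5)) - 6678 = (-438 + (5*(1 + 10))² - 25*(1 + 10))/(73 + 5*(1 + 10)) - 6678 = (-438 + (5*11)² - 25*11)/(73 + 5*11) - 6678 = (-438 + 55² - 5*55)/(73 + 55) - 6678 = (-438 + 3025 - 275)/128 - 6678 = (1/128)*2312 - 6678 = 289/16 - 6678 = -106559/16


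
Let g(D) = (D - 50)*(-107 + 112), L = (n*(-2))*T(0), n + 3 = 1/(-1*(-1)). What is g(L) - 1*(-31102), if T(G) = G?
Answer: 30852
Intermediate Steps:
n = -2 (n = -3 + 1/(-1*(-1)) = -3 - 1*(-1) = -3 + 1 = -2)
L = 0 (L = -2*(-2)*0 = 4*0 = 0)
g(D) = -250 + 5*D (g(D) = (-50 + D)*5 = -250 + 5*D)
g(L) - 1*(-31102) = (-250 + 5*0) - 1*(-31102) = (-250 + 0) + 31102 = -250 + 31102 = 30852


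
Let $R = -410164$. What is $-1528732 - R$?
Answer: $-1118568$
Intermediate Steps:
$-1528732 - R = -1528732 - -410164 = -1528732 + 410164 = -1118568$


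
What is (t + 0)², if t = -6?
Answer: 36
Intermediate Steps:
(t + 0)² = (-6 + 0)² = (-6)² = 36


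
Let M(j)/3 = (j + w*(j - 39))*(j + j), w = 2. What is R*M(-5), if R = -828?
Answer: -2310120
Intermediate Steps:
M(j) = 6*j*(-78 + 3*j) (M(j) = 3*((j + 2*(j - 39))*(j + j)) = 3*((j + 2*(-39 + j))*(2*j)) = 3*((j + (-78 + 2*j))*(2*j)) = 3*((-78 + 3*j)*(2*j)) = 3*(2*j*(-78 + 3*j)) = 6*j*(-78 + 3*j))
R*M(-5) = -14904*(-5)*(-26 - 5) = -14904*(-5)*(-31) = -828*2790 = -2310120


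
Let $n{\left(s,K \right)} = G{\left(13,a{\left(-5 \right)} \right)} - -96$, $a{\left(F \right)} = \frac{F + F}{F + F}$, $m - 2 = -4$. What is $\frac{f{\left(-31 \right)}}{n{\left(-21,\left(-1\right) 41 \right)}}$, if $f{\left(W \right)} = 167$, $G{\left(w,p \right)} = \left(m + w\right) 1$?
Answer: $\frac{167}{107} \approx 1.5607$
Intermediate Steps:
$m = -2$ ($m = 2 - 4 = -2$)
$a{\left(F \right)} = 1$ ($a{\left(F \right)} = \frac{2 F}{2 F} = 2 F \frac{1}{2 F} = 1$)
$G{\left(w,p \right)} = -2 + w$ ($G{\left(w,p \right)} = \left(-2 + w\right) 1 = -2 + w$)
$n{\left(s,K \right)} = 107$ ($n{\left(s,K \right)} = \left(-2 + 13\right) - -96 = 11 + 96 = 107$)
$\frac{f{\left(-31 \right)}}{n{\left(-21,\left(-1\right) 41 \right)}} = \frac{167}{107}$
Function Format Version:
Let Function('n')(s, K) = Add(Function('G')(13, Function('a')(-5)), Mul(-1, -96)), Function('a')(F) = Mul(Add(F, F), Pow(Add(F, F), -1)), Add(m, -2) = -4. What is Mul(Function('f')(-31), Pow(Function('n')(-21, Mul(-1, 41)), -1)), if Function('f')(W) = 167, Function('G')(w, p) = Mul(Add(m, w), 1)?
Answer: Rational(167, 107) ≈ 1.5607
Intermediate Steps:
m = -2 (m = Add(2, -4) = -2)
Function('a')(F) = 1 (Function('a')(F) = Mul(Mul(2, F), Pow(Mul(2, F), -1)) = Mul(Mul(2, F), Mul(Rational(1, 2), Pow(F, -1))) = 1)
Function('G')(w, p) = Add(-2, w) (Function('G')(w, p) = Mul(Add(-2, w), 1) = Add(-2, w))
Function('n')(s, K) = 107 (Function('n')(s, K) = Add(Add(-2, 13), Mul(-1, -96)) = Add(11, 96) = 107)
Mul(Function('f')(-31), Pow(Function('n')(-21, Mul(-1, 41)), -1)) = Mul(167, Pow(107, -1)) = Mul(167, Rational(1, 107)) = Rational(167, 107)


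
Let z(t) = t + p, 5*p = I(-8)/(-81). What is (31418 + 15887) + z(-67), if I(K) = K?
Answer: 19131398/405 ≈ 47238.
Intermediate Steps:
p = 8/405 (p = (-8/(-81))/5 = (-8*(-1/81))/5 = (⅕)*(8/81) = 8/405 ≈ 0.019753)
z(t) = 8/405 + t (z(t) = t + 8/405 = 8/405 + t)
(31418 + 15887) + z(-67) = (31418 + 15887) + (8/405 - 67) = 47305 - 27127/405 = 19131398/405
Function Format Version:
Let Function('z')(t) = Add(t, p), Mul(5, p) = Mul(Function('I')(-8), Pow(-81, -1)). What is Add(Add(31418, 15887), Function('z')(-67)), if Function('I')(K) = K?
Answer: Rational(19131398, 405) ≈ 47238.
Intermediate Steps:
p = Rational(8, 405) (p = Mul(Rational(1, 5), Mul(-8, Pow(-81, -1))) = Mul(Rational(1, 5), Mul(-8, Rational(-1, 81))) = Mul(Rational(1, 5), Rational(8, 81)) = Rational(8, 405) ≈ 0.019753)
Function('z')(t) = Add(Rational(8, 405), t) (Function('z')(t) = Add(t, Rational(8, 405)) = Add(Rational(8, 405), t))
Add(Add(31418, 15887), Function('z')(-67)) = Add(Add(31418, 15887), Add(Rational(8, 405), -67)) = Add(47305, Rational(-27127, 405)) = Rational(19131398, 405)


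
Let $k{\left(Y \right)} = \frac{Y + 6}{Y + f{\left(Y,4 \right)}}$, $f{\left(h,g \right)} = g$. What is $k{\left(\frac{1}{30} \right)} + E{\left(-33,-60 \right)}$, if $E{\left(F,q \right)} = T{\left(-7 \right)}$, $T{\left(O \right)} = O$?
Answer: $- \frac{666}{121} \approx -5.5041$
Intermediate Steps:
$E{\left(F,q \right)} = -7$
$k{\left(Y \right)} = \frac{6 + Y}{4 + Y}$ ($k{\left(Y \right)} = \frac{Y + 6}{Y + 4} = \frac{6 + Y}{4 + Y}$)
$k{\left(\frac{1}{30} \right)} + E{\left(-33,-60 \right)} = \frac{6 + \frac{1}{30}}{4 + \frac{1}{30}} - 7 = \frac{1}{\frac{121}{30}} \cdot \frac{181}{30} - 7 = \frac{30}{121} \cdot \frac{181}{30} - 7 = \frac{181}{121} - 7 = - \frac{666}{121}$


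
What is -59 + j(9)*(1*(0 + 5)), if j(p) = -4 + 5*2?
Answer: -29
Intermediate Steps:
j(p) = 6 (j(p) = -4 + 10 = 6)
-59 + j(9)*(1*(0 + 5)) = -59 + 6*(1*(0 + 5)) = -59 + 6*(1*5) = -59 + 6*5 = -59 + 30 = -29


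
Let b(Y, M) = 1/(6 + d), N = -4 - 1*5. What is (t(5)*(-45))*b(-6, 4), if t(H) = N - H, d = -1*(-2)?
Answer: 315/4 ≈ 78.750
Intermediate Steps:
d = 2
N = -9 (N = -4 - 5 = -9)
t(H) = -9 - H
b(Y, M) = ⅛ (b(Y, M) = 1/(6 + 2) = 1/8 = ⅛)
(t(5)*(-45))*b(-6, 4) = ((-9 - 1*5)*(-45))*(⅛) = ((-9 - 5)*(-45))*(⅛) = -14*(-45)*(⅛) = 630*(⅛) = 315/4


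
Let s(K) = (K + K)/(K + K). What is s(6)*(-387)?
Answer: -387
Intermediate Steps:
s(K) = 1 (s(K) = (2*K)/((2*K)) = (2*K)*(1/(2*K)) = 1)
s(6)*(-387) = 1*(-387) = -387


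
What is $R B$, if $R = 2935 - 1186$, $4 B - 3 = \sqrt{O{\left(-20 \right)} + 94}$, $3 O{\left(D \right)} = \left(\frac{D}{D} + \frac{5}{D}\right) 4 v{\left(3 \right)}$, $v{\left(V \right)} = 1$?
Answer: $\frac{5247}{4} + \frac{1749 \sqrt{95}}{4} \approx 5573.5$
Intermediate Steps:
$O{\left(D \right)} = \frac{4}{3} + \frac{20}{3 D}$ ($O{\left(D \right)} = \frac{\left(\frac{D}{D} + \frac{5}{D}\right) 4 \cdot 1}{3} = \frac{\left(1 + \frac{5}{D}\right) 4 \cdot 1}{3} = \frac{\left(4 + \frac{20}{D}\right) 1}{3} = \frac{4 + \frac{20}{D}}{3} = \frac{4}{3} + \frac{20}{3 D}$)
$B = \frac{3}{4} + \frac{\sqrt{95}}{4}$ ($B = \frac{3}{4} + \frac{\sqrt{\frac{4 \left(5 - 20\right)}{3 \left(-20\right)} + 94}}{4} = \frac{3}{4} + \frac{\sqrt{\frac{4}{3} \left(- \frac{1}{20}\right) \left(-15\right) + 94}}{4} = \frac{3}{4} + \frac{\sqrt{1 + 94}}{4} = \frac{3}{4} + \frac{\sqrt{95}}{4} \approx 3.1867$)
$R = 1749$
$R B = 1749 \left(\frac{3}{4} + \frac{\sqrt{95}}{4}\right) = \frac{5247}{4} + \frac{1749 \sqrt{95}}{4}$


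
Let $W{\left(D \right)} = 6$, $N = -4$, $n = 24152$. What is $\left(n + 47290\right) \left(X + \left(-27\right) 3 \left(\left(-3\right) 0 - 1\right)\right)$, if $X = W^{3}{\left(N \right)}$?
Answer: $21218274$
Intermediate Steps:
$X = 216$ ($X = 6^{3} = 216$)
$\left(n + 47290\right) \left(X + \left(-27\right) 3 \left(\left(-3\right) 0 - 1\right)\right) = \left(24152 + 47290\right) \left(216 + \left(-27\right) 3 \left(\left(-3\right) 0 - 1\right)\right) = 71442 \left(216 - 81 \left(0 - 1\right)\right) = 71442 \left(216 - -81\right) = 71442 \left(216 + 81\right) = 71442 \cdot 297 = 21218274$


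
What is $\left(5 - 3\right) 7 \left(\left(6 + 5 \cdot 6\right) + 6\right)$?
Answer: $588$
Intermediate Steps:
$\left(5 - 3\right) 7 \left(\left(6 + 5 \cdot 6\right) + 6\right) = 2 \cdot 7 \left(\left(6 + 30\right) + 6\right) = 14 \left(36 + 6\right) = 14 \cdot 42 = 588$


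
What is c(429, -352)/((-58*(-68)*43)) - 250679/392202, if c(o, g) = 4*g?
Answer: -5383171673/8314290198 ≈ -0.64746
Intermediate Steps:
c(429, -352)/((-58*(-68)*43)) - 250679/392202 = (4*(-352))/((-58*(-68)*43)) - 250679/392202 = -1408/(3944*43) - 250679*1/392202 = -1408/169592 - 250679/392202 = -1408*1/169592 - 250679/392202 = -176/21199 - 250679/392202 = -5383171673/8314290198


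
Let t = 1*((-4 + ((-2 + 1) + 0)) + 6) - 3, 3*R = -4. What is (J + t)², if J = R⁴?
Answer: 8836/6561 ≈ 1.3467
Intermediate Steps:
R = -4/3 (R = (⅓)*(-4) = -4/3 ≈ -1.3333)
J = 256/81 (J = (-4/3)⁴ = 256/81 ≈ 3.1605)
t = -2 (t = 1*((-4 + (-1 + 0)) + 6) - 3 = 1*((-4 - 1) + 6) - 3 = 1*(-5 + 6) - 3 = 1*1 - 3 = 1 - 3 = -2)
(J + t)² = (256/81 - 2)² = (94/81)² = 8836/6561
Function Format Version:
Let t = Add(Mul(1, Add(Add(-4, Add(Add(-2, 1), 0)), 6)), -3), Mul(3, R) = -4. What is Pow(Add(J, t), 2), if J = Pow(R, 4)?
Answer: Rational(8836, 6561) ≈ 1.3467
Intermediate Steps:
R = Rational(-4, 3) (R = Mul(Rational(1, 3), -4) = Rational(-4, 3) ≈ -1.3333)
J = Rational(256, 81) (J = Pow(Rational(-4, 3), 4) = Rational(256, 81) ≈ 3.1605)
t = -2 (t = Add(Mul(1, Add(Add(-4, Add(-1, 0)), 6)), -3) = Add(Mul(1, Add(Add(-4, -1), 6)), -3) = Add(Mul(1, Add(-5, 6)), -3) = Add(Mul(1, 1), -3) = Add(1, -3) = -2)
Pow(Add(J, t), 2) = Pow(Add(Rational(256, 81), -2), 2) = Pow(Rational(94, 81), 2) = Rational(8836, 6561)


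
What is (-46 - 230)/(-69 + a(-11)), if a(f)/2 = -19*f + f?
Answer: -92/109 ≈ -0.84404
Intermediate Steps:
a(f) = -36*f (a(f) = 2*(-19*f + f) = 2*(-18*f) = -36*f)
(-46 - 230)/(-69 + a(-11)) = (-46 - 230)/(-69 - 36*(-11)) = -276/(-69 + 396) = -276/327 = -276*1/327 = -92/109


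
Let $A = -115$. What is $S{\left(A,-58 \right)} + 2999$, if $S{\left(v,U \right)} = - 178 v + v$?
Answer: $23354$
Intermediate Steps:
$S{\left(v,U \right)} = - 177 v$
$S{\left(A,-58 \right)} + 2999 = \left(-177\right) \left(-115\right) + 2999 = 20355 + 2999 = 23354$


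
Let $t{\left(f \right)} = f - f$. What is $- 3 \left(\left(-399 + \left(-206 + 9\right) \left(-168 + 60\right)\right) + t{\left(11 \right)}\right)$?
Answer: $-62631$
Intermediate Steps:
$t{\left(f \right)} = 0$
$- 3 \left(\left(-399 + \left(-206 + 9\right) \left(-168 + 60\right)\right) + t{\left(11 \right)}\right) = - 3 \left(\left(-399 + \left(-206 + 9\right) \left(-168 + 60\right)\right) + 0\right) = - 3 \left(\left(-399 - -21276\right) + 0\right) = - 3 \left(\left(-399 + 21276\right) + 0\right) = - 3 \left(20877 + 0\right) = \left(-3\right) 20877 = -62631$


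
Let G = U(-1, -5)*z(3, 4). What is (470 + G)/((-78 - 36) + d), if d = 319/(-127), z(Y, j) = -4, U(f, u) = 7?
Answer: -56134/14797 ≈ -3.7936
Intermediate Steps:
d = -319/127 (d = 319*(-1/127) = -319/127 ≈ -2.5118)
G = -28 (G = 7*(-4) = -28)
(470 + G)/((-78 - 36) + d) = (470 - 28)/((-78 - 36) - 319/127) = 442/(-114 - 319/127) = 442/(-14797/127) = 442*(-127/14797) = -56134/14797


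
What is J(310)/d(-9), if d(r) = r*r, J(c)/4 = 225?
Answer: 100/9 ≈ 11.111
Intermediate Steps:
J(c) = 900 (J(c) = 4*225 = 900)
d(r) = r**2
J(310)/d(-9) = 900/((-9)**2) = 900/81 = 900*(1/81) = 100/9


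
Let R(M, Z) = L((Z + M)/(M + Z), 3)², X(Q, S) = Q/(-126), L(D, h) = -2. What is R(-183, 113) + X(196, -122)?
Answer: 22/9 ≈ 2.4444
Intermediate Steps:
X(Q, S) = -Q/126 (X(Q, S) = Q*(-1/126) = -Q/126)
R(M, Z) = 4 (R(M, Z) = (-2)² = 4)
R(-183, 113) + X(196, -122) = 4 - 1/126*196 = 4 - 14/9 = 22/9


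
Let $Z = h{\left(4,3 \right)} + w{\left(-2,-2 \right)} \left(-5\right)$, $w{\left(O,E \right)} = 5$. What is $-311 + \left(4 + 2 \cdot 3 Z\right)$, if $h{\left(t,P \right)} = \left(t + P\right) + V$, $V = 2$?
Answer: $-403$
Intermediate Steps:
$h{\left(t,P \right)} = 2 + P + t$ ($h{\left(t,P \right)} = \left(t + P\right) + 2 = \left(P + t\right) + 2 = 2 + P + t$)
$Z = -16$ ($Z = \left(2 + 3 + 4\right) + 5 \left(-5\right) = 9 - 25 = -16$)
$-311 + \left(4 + 2 \cdot 3 Z\right) = -311 + \left(4 + 2 \cdot 3 \left(-16\right)\right) = -311 + \left(4 + 6 \left(-16\right)\right) = -311 + \left(4 - 96\right) = -311 - 92 = -403$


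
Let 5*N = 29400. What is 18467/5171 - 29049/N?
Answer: -13875473/10135160 ≈ -1.3690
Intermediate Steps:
N = 5880 (N = (⅕)*29400 = 5880)
18467/5171 - 29049/N = 18467/5171 - 29049/5880 = 18467*(1/5171) - 29049*1/5880 = 18467/5171 - 9683/1960 = -13875473/10135160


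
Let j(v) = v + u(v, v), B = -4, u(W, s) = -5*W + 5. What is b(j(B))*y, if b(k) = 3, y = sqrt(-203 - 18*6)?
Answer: 3*I*sqrt(311) ≈ 52.906*I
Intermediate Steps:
u(W, s) = 5 - 5*W
y = I*sqrt(311) (y = sqrt(-203 - 108) = sqrt(-311) = I*sqrt(311) ≈ 17.635*I)
j(v) = 5 - 4*v (j(v) = v + (5 - 5*v) = 5 - 4*v)
b(j(B))*y = 3*(I*sqrt(311)) = 3*I*sqrt(311)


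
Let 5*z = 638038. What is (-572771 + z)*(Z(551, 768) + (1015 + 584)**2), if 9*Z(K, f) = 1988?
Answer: -5691462789661/5 ≈ -1.1383e+12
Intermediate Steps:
z = 638038/5 (z = (1/5)*638038 = 638038/5 ≈ 1.2761e+5)
Z(K, f) = 1988/9 (Z(K, f) = (1/9)*1988 = 1988/9)
(-572771 + z)*(Z(551, 768) + (1015 + 584)**2) = (-572771 + 638038/5)*(1988/9 + (1015 + 584)**2) = -2225817*(1988/9 + 1599**2)/5 = -2225817*(1988/9 + 2556801)/5 = -2225817/5*23013197/9 = -5691462789661/5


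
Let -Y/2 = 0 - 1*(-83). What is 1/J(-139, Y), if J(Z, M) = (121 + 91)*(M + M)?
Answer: -1/70384 ≈ -1.4208e-5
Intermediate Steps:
Y = -166 (Y = -2*(0 - 1*(-83)) = -2*(0 + 83) = -2*83 = -166)
J(Z, M) = 424*M (J(Z, M) = 212*(2*M) = 424*M)
1/J(-139, Y) = 1/(424*(-166)) = 1/(-70384) = -1/70384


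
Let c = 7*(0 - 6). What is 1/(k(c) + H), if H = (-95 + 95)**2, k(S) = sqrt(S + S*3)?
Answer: -I*sqrt(42)/84 ≈ -0.077152*I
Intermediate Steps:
c = -42 (c = 7*(-6) = -42)
k(S) = 2*sqrt(S) (k(S) = sqrt(S + 3*S) = sqrt(4*S) = 2*sqrt(S))
H = 0 (H = 0**2 = 0)
1/(k(c) + H) = 1/(2*sqrt(-42) + 0) = 1/(2*(I*sqrt(42)) + 0) = 1/(2*I*sqrt(42) + 0) = 1/(2*I*sqrt(42)) = -I*sqrt(42)/84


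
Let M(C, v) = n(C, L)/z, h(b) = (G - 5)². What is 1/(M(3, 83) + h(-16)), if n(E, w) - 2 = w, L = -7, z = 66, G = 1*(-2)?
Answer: 66/3229 ≈ 0.020440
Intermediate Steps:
G = -2
n(E, w) = 2 + w
h(b) = 49 (h(b) = (-2 - 5)² = (-7)² = 49)
M(C, v) = -5/66 (M(C, v) = (2 - 7)/66 = -5*1/66 = -5/66)
1/(M(3, 83) + h(-16)) = 1/(-5/66 + 49) = 1/(3229/66) = 66/3229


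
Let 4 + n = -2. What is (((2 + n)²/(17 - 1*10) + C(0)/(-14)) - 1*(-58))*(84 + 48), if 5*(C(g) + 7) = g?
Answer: 56166/7 ≈ 8023.7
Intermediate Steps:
n = -6 (n = -4 - 2 = -6)
C(g) = -7 + g/5
(((2 + n)²/(17 - 1*10) + C(0)/(-14)) - 1*(-58))*(84 + 48) = (((2 - 6)²/(17 - 1*10) + (-7 + (⅕)*0)/(-14)) - 1*(-58))*(84 + 48) = (((-4)²/(17 - 10) + (-7 + 0)*(-1/14)) + 58)*132 = ((16/7 - 7*(-1/14)) + 58)*132 = ((16*(⅐) + ½) + 58)*132 = ((16/7 + ½) + 58)*132 = (39/14 + 58)*132 = (851/14)*132 = 56166/7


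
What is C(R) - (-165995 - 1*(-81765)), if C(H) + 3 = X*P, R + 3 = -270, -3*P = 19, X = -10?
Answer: 252871/3 ≈ 84290.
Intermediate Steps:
P = -19/3 (P = -⅓*19 = -19/3 ≈ -6.3333)
R = -273 (R = -3 - 270 = -273)
C(H) = 181/3 (C(H) = -3 - 10*(-19/3) = -3 + 190/3 = 181/3)
C(R) - (-165995 - 1*(-81765)) = 181/3 - (-165995 - 1*(-81765)) = 181/3 - (-165995 + 81765) = 181/3 - 1*(-84230) = 181/3 + 84230 = 252871/3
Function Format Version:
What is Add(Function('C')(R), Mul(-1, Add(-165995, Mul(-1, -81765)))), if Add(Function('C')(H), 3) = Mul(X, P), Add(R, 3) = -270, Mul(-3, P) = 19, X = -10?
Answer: Rational(252871, 3) ≈ 84290.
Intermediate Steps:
P = Rational(-19, 3) (P = Mul(Rational(-1, 3), 19) = Rational(-19, 3) ≈ -6.3333)
R = -273 (R = Add(-3, -270) = -273)
Function('C')(H) = Rational(181, 3) (Function('C')(H) = Add(-3, Mul(-10, Rational(-19, 3))) = Add(-3, Rational(190, 3)) = Rational(181, 3))
Add(Function('C')(R), Mul(-1, Add(-165995, Mul(-1, -81765)))) = Add(Rational(181, 3), Mul(-1, Add(-165995, Mul(-1, -81765)))) = Add(Rational(181, 3), Mul(-1, Add(-165995, 81765))) = Add(Rational(181, 3), Mul(-1, -84230)) = Add(Rational(181, 3), 84230) = Rational(252871, 3)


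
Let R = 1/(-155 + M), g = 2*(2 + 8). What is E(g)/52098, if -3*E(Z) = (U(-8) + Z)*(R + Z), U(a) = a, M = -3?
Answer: -1053/685957 ≈ -0.0015351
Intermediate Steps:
g = 20 (g = 2*10 = 20)
R = -1/158 (R = 1/(-155 - 3) = 1/(-158) = -1/158 ≈ -0.0063291)
E(Z) = -(-8 + Z)*(-1/158 + Z)/3
E(g)/52098 = (-4/237 - ⅓*20² + (1265/474)*20)/52098 = (-4/237 - ⅓*400 + 12650/237)*(1/52098) = (-4/237 - 400/3 + 12650/237)*(1/52098) = -6318/79*1/52098 = -1053/685957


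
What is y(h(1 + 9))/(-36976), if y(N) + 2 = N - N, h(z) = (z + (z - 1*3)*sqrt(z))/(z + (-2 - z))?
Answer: 1/18488 ≈ 5.4089e-5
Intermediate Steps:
h(z) = -z/2 - sqrt(z)*(-3 + z)/2 (h(z) = (z + (z - 3)*sqrt(z))/(-2) = (z + (-3 + z)*sqrt(z))*(-1/2) = (z + sqrt(z)*(-3 + z))*(-1/2) = -z/2 - sqrt(z)*(-3 + z)/2)
y(N) = -2 (y(N) = -2 + (N - N) = -2 + 0 = -2)
y(h(1 + 9))/(-36976) = -2/(-36976) = -2*(-1/36976) = 1/18488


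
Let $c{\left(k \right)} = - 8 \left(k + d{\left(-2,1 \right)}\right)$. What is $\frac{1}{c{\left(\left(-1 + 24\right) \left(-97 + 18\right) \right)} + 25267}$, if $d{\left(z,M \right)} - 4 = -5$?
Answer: $\frac{1}{39811} \approx 2.5119 \cdot 10^{-5}$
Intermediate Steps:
$d{\left(z,M \right)} = -1$ ($d{\left(z,M \right)} = 4 - 5 = -1$)
$c{\left(k \right)} = 8 - 8 k$ ($c{\left(k \right)} = - 8 \left(k - 1\right) = - 8 \left(-1 + k\right) = 8 - 8 k$)
$\frac{1}{c{\left(\left(-1 + 24\right) \left(-97 + 18\right) \right)} + 25267} = \frac{1}{\left(8 - 8 \left(-1 + 24\right) \left(-97 + 18\right)\right) + 25267} = \frac{1}{\left(8 - 8 \cdot 23 \left(-79\right)\right) + 25267} = \frac{1}{\left(8 - -14536\right) + 25267} = \frac{1}{\left(8 + 14536\right) + 25267} = \frac{1}{14544 + 25267} = \frac{1}{39811}$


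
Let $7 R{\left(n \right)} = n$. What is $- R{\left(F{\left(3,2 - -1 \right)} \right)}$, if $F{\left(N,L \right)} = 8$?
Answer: $- \frac{8}{7} \approx -1.1429$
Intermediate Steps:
$R{\left(n \right)} = \frac{n}{7}$
$- R{\left(F{\left(3,2 - -1 \right)} \right)} = - \frac{8}{7}$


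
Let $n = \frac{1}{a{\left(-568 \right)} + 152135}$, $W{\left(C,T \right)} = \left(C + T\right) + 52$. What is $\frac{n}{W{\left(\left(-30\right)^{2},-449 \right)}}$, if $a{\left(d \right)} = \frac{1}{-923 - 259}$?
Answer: $\frac{1182}{90451255207} \approx 1.3068 \cdot 10^{-8}$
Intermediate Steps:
$a{\left(d \right)} = - \frac{1}{1182}$ ($a{\left(d \right)} = \frac{1}{-1182} = - \frac{1}{1182}$)
$W{\left(C,T \right)} = 52 + C + T$
$n = \frac{1182}{179823569}$ ($n = \frac{1}{- \frac{1}{1182} + 152135} = \frac{1}{\frac{179823569}{1182}} = \frac{1182}{179823569} \approx 6.5731 \cdot 10^{-6}$)
$\frac{n}{W{\left(\left(-30\right)^{2},-449 \right)}} = \frac{1182}{179823569 \left(52 + \left(-30\right)^{2} - 449\right)} = \frac{1182}{179823569 \left(52 + 900 - 449\right)} = \frac{1182}{179823569 \cdot 503} = \frac{1182}{179823569} \cdot \frac{1}{503} = \frac{1182}{90451255207}$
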